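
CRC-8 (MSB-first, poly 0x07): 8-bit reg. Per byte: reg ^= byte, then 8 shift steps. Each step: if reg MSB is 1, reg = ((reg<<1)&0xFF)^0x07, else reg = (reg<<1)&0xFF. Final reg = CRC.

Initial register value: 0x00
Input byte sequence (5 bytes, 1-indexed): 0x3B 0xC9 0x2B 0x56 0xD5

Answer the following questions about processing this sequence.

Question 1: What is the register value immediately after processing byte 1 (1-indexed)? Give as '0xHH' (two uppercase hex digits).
Answer: 0xA1

Derivation:
After byte 1 (0x3B): reg=0xA1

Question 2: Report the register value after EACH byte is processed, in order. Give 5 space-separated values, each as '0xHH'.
0xA1 0x1F 0x8C 0x08 0x1D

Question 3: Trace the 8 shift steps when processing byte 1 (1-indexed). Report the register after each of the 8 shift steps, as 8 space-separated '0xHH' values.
Register before byte 1: 0x00
After XOR with byte 0x3B: 0x3B

Answer: 0x76 0xEC 0xDF 0xB9 0x75 0xEA 0xD3 0xA1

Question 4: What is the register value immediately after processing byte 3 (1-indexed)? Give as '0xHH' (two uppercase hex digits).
Answer: 0x8C

Derivation:
After byte 1 (0x3B): reg=0xA1
After byte 2 (0xC9): reg=0x1F
After byte 3 (0x2B): reg=0x8C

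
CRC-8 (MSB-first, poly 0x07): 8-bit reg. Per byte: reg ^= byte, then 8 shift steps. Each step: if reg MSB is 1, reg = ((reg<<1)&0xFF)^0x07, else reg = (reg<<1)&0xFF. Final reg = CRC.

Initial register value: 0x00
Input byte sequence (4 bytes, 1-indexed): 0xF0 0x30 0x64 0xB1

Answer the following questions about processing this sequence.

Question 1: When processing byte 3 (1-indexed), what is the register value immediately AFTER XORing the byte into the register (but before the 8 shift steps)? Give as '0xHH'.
Answer: 0xE0

Derivation:
Register before byte 3: 0x84
Byte 3: 0x64
0x84 XOR 0x64 = 0xE0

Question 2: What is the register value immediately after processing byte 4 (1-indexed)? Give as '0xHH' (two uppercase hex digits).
After byte 1 (0xF0): reg=0xDE
After byte 2 (0x30): reg=0x84
After byte 3 (0x64): reg=0xAE
After byte 4 (0xB1): reg=0x5D

Answer: 0x5D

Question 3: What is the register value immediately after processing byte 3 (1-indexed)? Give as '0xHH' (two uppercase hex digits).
Answer: 0xAE

Derivation:
After byte 1 (0xF0): reg=0xDE
After byte 2 (0x30): reg=0x84
After byte 3 (0x64): reg=0xAE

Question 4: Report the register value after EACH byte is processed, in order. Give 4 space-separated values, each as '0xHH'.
0xDE 0x84 0xAE 0x5D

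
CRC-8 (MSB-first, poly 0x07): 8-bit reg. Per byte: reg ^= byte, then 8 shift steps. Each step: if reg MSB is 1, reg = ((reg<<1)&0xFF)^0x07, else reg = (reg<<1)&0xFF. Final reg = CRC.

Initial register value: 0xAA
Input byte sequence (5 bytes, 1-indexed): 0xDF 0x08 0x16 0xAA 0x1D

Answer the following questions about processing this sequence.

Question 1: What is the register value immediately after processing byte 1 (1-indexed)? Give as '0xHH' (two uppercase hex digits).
Answer: 0x4C

Derivation:
After byte 1 (0xDF): reg=0x4C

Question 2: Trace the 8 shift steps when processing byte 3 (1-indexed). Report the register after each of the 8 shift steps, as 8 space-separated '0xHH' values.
Answer: 0x9D 0x3D 0x7A 0xF4 0xEF 0xD9 0xB5 0x6D

Derivation:
After byte 1 (0xDF): reg=0x4C
After byte 2 (0x08): reg=0xDB
Register before byte 3: 0xDB
After XOR with byte 0x16: 0xCD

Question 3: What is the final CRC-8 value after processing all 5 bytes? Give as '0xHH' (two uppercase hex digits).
After byte 1 (0xDF): reg=0x4C
After byte 2 (0x08): reg=0xDB
After byte 3 (0x16): reg=0x6D
After byte 4 (0xAA): reg=0x5B
After byte 5 (0x1D): reg=0xD5

Answer: 0xD5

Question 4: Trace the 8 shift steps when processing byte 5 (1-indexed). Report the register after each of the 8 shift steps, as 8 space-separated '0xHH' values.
After byte 1 (0xDF): reg=0x4C
After byte 2 (0x08): reg=0xDB
After byte 3 (0x16): reg=0x6D
After byte 4 (0xAA): reg=0x5B
Register before byte 5: 0x5B
After XOR with byte 0x1D: 0x46

Answer: 0x8C 0x1F 0x3E 0x7C 0xF8 0xF7 0xE9 0xD5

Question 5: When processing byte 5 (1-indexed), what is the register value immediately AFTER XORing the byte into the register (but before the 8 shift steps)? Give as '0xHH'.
Register before byte 5: 0x5B
Byte 5: 0x1D
0x5B XOR 0x1D = 0x46

Answer: 0x46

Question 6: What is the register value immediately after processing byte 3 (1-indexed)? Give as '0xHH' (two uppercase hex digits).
Answer: 0x6D

Derivation:
After byte 1 (0xDF): reg=0x4C
After byte 2 (0x08): reg=0xDB
After byte 3 (0x16): reg=0x6D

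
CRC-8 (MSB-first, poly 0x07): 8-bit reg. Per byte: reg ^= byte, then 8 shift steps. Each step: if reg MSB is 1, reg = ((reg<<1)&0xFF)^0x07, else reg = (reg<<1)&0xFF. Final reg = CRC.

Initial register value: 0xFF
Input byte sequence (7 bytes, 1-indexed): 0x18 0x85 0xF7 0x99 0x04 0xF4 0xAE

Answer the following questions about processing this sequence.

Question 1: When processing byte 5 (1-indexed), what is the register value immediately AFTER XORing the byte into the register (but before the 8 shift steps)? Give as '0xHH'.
Register before byte 5: 0x74
Byte 5: 0x04
0x74 XOR 0x04 = 0x70

Answer: 0x70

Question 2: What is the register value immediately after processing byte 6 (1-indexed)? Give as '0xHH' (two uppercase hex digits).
Answer: 0x60

Derivation:
After byte 1 (0x18): reg=0xBB
After byte 2 (0x85): reg=0xBA
After byte 3 (0xF7): reg=0xE4
After byte 4 (0x99): reg=0x74
After byte 5 (0x04): reg=0x57
After byte 6 (0xF4): reg=0x60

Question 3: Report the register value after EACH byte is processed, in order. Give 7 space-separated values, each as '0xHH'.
0xBB 0xBA 0xE4 0x74 0x57 0x60 0x64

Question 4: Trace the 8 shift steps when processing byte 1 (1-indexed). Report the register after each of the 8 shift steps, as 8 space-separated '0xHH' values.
Register before byte 1: 0xFF
After XOR with byte 0x18: 0xE7

Answer: 0xC9 0x95 0x2D 0x5A 0xB4 0x6F 0xDE 0xBB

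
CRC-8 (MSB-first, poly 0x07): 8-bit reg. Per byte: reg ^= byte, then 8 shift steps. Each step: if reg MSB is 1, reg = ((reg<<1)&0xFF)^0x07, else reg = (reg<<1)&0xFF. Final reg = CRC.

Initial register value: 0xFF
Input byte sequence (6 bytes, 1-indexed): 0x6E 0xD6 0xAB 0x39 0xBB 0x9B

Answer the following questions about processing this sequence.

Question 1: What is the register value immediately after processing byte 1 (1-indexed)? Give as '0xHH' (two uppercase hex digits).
Answer: 0xFE

Derivation:
After byte 1 (0x6E): reg=0xFE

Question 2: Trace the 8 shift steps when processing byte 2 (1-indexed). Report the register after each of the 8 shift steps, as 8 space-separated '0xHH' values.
After byte 1 (0x6E): reg=0xFE
Register before byte 2: 0xFE
After XOR with byte 0xD6: 0x28

Answer: 0x50 0xA0 0x47 0x8E 0x1B 0x36 0x6C 0xD8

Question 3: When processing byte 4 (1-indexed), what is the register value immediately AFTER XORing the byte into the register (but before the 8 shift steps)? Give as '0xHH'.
Answer: 0x67

Derivation:
Register before byte 4: 0x5E
Byte 4: 0x39
0x5E XOR 0x39 = 0x67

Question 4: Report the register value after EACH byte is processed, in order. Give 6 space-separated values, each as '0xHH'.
0xFE 0xD8 0x5E 0x32 0xB6 0xC3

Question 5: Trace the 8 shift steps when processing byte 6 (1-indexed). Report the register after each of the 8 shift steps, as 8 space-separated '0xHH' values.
Answer: 0x5A 0xB4 0x6F 0xDE 0xBB 0x71 0xE2 0xC3

Derivation:
After byte 1 (0x6E): reg=0xFE
After byte 2 (0xD6): reg=0xD8
After byte 3 (0xAB): reg=0x5E
After byte 4 (0x39): reg=0x32
After byte 5 (0xBB): reg=0xB6
Register before byte 6: 0xB6
After XOR with byte 0x9B: 0x2D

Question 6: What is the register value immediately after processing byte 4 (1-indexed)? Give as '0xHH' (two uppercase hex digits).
After byte 1 (0x6E): reg=0xFE
After byte 2 (0xD6): reg=0xD8
After byte 3 (0xAB): reg=0x5E
After byte 4 (0x39): reg=0x32

Answer: 0x32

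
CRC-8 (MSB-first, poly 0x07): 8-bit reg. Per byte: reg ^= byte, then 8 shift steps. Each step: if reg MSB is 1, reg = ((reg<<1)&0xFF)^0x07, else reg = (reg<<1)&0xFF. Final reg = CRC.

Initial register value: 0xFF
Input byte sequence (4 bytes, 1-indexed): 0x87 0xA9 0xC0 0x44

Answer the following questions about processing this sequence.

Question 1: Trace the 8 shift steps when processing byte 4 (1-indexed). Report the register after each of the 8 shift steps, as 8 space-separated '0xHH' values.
Answer: 0x35 0x6A 0xD4 0xAF 0x59 0xB2 0x63 0xC6

Derivation:
After byte 1 (0x87): reg=0x6F
After byte 2 (0xA9): reg=0x5C
After byte 3 (0xC0): reg=0xDD
Register before byte 4: 0xDD
After XOR with byte 0x44: 0x99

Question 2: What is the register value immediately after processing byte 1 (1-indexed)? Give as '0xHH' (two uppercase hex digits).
Answer: 0x6F

Derivation:
After byte 1 (0x87): reg=0x6F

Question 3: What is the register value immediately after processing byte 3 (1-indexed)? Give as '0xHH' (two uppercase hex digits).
After byte 1 (0x87): reg=0x6F
After byte 2 (0xA9): reg=0x5C
After byte 3 (0xC0): reg=0xDD

Answer: 0xDD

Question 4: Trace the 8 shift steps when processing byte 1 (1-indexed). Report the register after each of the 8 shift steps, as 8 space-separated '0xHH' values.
Answer: 0xF0 0xE7 0xC9 0x95 0x2D 0x5A 0xB4 0x6F

Derivation:
Register before byte 1: 0xFF
After XOR with byte 0x87: 0x78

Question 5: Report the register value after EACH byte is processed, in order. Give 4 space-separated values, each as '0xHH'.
0x6F 0x5C 0xDD 0xC6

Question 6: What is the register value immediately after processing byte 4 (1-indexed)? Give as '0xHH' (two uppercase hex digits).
Answer: 0xC6

Derivation:
After byte 1 (0x87): reg=0x6F
After byte 2 (0xA9): reg=0x5C
After byte 3 (0xC0): reg=0xDD
After byte 4 (0x44): reg=0xC6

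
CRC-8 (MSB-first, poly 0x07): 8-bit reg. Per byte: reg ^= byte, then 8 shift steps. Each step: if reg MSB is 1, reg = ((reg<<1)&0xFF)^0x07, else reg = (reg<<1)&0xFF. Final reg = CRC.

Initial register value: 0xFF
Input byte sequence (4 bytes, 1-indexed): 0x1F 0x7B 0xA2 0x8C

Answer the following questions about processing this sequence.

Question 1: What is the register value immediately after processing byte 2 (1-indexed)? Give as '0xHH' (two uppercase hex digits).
After byte 1 (0x1F): reg=0xAE
After byte 2 (0x7B): reg=0x25

Answer: 0x25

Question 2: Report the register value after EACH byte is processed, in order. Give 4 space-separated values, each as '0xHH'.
0xAE 0x25 0x9C 0x70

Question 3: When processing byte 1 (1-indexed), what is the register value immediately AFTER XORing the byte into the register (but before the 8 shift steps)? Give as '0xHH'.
Register before byte 1: 0xFF
Byte 1: 0x1F
0xFF XOR 0x1F = 0xE0

Answer: 0xE0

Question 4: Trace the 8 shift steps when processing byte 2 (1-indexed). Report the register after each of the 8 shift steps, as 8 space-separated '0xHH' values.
Answer: 0xAD 0x5D 0xBA 0x73 0xE6 0xCB 0x91 0x25

Derivation:
After byte 1 (0x1F): reg=0xAE
Register before byte 2: 0xAE
After XOR with byte 0x7B: 0xD5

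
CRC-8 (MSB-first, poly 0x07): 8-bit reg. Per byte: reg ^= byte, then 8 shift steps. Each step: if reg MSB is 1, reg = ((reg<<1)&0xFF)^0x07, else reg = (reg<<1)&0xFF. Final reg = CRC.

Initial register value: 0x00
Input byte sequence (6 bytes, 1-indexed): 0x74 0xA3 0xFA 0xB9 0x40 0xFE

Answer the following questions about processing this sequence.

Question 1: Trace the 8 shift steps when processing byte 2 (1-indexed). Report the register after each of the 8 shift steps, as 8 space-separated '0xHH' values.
Answer: 0xD7 0xA9 0x55 0xAA 0x53 0xA6 0x4B 0x96

Derivation:
After byte 1 (0x74): reg=0x4B
Register before byte 2: 0x4B
After XOR with byte 0xA3: 0xE8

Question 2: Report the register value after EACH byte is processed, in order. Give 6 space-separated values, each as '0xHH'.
0x4B 0x96 0x03 0x2F 0x0A 0xC2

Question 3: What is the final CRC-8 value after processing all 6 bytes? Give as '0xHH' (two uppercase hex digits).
Answer: 0xC2

Derivation:
After byte 1 (0x74): reg=0x4B
After byte 2 (0xA3): reg=0x96
After byte 3 (0xFA): reg=0x03
After byte 4 (0xB9): reg=0x2F
After byte 5 (0x40): reg=0x0A
After byte 6 (0xFE): reg=0xC2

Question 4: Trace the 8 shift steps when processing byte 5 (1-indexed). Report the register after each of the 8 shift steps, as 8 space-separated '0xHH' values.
After byte 1 (0x74): reg=0x4B
After byte 2 (0xA3): reg=0x96
After byte 3 (0xFA): reg=0x03
After byte 4 (0xB9): reg=0x2F
Register before byte 5: 0x2F
After XOR with byte 0x40: 0x6F

Answer: 0xDE 0xBB 0x71 0xE2 0xC3 0x81 0x05 0x0A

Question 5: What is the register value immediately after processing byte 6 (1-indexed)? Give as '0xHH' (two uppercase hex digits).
Answer: 0xC2

Derivation:
After byte 1 (0x74): reg=0x4B
After byte 2 (0xA3): reg=0x96
After byte 3 (0xFA): reg=0x03
After byte 4 (0xB9): reg=0x2F
After byte 5 (0x40): reg=0x0A
After byte 6 (0xFE): reg=0xC2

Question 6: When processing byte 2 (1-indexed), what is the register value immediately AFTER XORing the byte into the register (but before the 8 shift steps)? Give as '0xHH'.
Register before byte 2: 0x4B
Byte 2: 0xA3
0x4B XOR 0xA3 = 0xE8

Answer: 0xE8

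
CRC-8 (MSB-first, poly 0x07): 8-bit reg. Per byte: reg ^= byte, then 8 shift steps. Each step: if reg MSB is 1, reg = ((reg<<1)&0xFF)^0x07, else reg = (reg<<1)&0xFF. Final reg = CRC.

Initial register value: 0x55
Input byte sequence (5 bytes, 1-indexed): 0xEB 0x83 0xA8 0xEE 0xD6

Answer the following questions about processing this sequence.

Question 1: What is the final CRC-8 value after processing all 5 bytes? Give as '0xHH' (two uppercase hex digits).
Answer: 0x38

Derivation:
After byte 1 (0xEB): reg=0x33
After byte 2 (0x83): reg=0x19
After byte 3 (0xA8): reg=0x1E
After byte 4 (0xEE): reg=0xDE
After byte 5 (0xD6): reg=0x38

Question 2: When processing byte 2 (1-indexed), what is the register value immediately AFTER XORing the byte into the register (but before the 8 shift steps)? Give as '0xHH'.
Register before byte 2: 0x33
Byte 2: 0x83
0x33 XOR 0x83 = 0xB0

Answer: 0xB0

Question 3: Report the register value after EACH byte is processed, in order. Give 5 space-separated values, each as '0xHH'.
0x33 0x19 0x1E 0xDE 0x38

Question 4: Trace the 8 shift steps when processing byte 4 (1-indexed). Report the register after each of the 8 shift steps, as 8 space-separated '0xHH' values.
After byte 1 (0xEB): reg=0x33
After byte 2 (0x83): reg=0x19
After byte 3 (0xA8): reg=0x1E
Register before byte 4: 0x1E
After XOR with byte 0xEE: 0xF0

Answer: 0xE7 0xC9 0x95 0x2D 0x5A 0xB4 0x6F 0xDE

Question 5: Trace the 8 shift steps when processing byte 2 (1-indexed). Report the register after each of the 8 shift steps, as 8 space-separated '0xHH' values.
Answer: 0x67 0xCE 0x9B 0x31 0x62 0xC4 0x8F 0x19

Derivation:
After byte 1 (0xEB): reg=0x33
Register before byte 2: 0x33
After XOR with byte 0x83: 0xB0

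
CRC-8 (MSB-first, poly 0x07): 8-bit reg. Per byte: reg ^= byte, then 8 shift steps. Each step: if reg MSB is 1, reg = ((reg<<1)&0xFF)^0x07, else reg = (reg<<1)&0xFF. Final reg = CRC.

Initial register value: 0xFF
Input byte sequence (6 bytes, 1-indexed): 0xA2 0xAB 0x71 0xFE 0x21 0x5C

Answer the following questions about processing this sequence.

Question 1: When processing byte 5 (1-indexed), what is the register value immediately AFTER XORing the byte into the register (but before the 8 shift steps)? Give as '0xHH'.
Answer: 0xC4

Derivation:
Register before byte 5: 0xE5
Byte 5: 0x21
0xE5 XOR 0x21 = 0xC4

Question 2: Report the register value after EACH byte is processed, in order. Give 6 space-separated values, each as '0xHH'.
0x94 0xBD 0x6A 0xE5 0x52 0x2A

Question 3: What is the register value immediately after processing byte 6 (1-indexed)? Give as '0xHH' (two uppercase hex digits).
Answer: 0x2A

Derivation:
After byte 1 (0xA2): reg=0x94
After byte 2 (0xAB): reg=0xBD
After byte 3 (0x71): reg=0x6A
After byte 4 (0xFE): reg=0xE5
After byte 5 (0x21): reg=0x52
After byte 6 (0x5C): reg=0x2A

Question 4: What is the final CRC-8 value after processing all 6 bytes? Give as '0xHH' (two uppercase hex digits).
Answer: 0x2A

Derivation:
After byte 1 (0xA2): reg=0x94
After byte 2 (0xAB): reg=0xBD
After byte 3 (0x71): reg=0x6A
After byte 4 (0xFE): reg=0xE5
After byte 5 (0x21): reg=0x52
After byte 6 (0x5C): reg=0x2A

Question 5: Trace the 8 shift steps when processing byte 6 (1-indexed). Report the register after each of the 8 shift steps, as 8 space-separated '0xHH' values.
Answer: 0x1C 0x38 0x70 0xE0 0xC7 0x89 0x15 0x2A

Derivation:
After byte 1 (0xA2): reg=0x94
After byte 2 (0xAB): reg=0xBD
After byte 3 (0x71): reg=0x6A
After byte 4 (0xFE): reg=0xE5
After byte 5 (0x21): reg=0x52
Register before byte 6: 0x52
After XOR with byte 0x5C: 0x0E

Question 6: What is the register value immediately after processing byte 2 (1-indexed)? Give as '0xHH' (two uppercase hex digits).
After byte 1 (0xA2): reg=0x94
After byte 2 (0xAB): reg=0xBD

Answer: 0xBD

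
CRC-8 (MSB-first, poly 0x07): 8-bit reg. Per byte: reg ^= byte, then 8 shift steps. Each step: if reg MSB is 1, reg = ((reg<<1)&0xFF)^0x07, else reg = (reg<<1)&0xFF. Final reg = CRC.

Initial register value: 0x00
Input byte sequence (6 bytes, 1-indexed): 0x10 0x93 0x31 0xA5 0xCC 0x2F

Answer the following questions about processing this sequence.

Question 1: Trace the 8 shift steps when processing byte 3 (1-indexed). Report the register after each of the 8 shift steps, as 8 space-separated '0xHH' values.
Answer: 0x2B 0x56 0xAC 0x5F 0xBE 0x7B 0xF6 0xEB

Derivation:
After byte 1 (0x10): reg=0x70
After byte 2 (0x93): reg=0xA7
Register before byte 3: 0xA7
After XOR with byte 0x31: 0x96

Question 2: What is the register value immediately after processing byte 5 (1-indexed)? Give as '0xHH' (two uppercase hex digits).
Answer: 0xE7

Derivation:
After byte 1 (0x10): reg=0x70
After byte 2 (0x93): reg=0xA7
After byte 3 (0x31): reg=0xEB
After byte 4 (0xA5): reg=0xED
After byte 5 (0xCC): reg=0xE7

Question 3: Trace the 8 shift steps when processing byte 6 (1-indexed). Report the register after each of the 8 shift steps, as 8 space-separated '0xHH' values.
After byte 1 (0x10): reg=0x70
After byte 2 (0x93): reg=0xA7
After byte 3 (0x31): reg=0xEB
After byte 4 (0xA5): reg=0xED
After byte 5 (0xCC): reg=0xE7
Register before byte 6: 0xE7
After XOR with byte 0x2F: 0xC8

Answer: 0x97 0x29 0x52 0xA4 0x4F 0x9E 0x3B 0x76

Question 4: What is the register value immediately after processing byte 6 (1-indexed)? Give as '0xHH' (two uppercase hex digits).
Answer: 0x76

Derivation:
After byte 1 (0x10): reg=0x70
After byte 2 (0x93): reg=0xA7
After byte 3 (0x31): reg=0xEB
After byte 4 (0xA5): reg=0xED
After byte 5 (0xCC): reg=0xE7
After byte 6 (0x2F): reg=0x76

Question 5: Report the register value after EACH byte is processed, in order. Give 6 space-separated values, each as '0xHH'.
0x70 0xA7 0xEB 0xED 0xE7 0x76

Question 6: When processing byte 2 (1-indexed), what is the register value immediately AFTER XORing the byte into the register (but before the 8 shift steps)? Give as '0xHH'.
Register before byte 2: 0x70
Byte 2: 0x93
0x70 XOR 0x93 = 0xE3

Answer: 0xE3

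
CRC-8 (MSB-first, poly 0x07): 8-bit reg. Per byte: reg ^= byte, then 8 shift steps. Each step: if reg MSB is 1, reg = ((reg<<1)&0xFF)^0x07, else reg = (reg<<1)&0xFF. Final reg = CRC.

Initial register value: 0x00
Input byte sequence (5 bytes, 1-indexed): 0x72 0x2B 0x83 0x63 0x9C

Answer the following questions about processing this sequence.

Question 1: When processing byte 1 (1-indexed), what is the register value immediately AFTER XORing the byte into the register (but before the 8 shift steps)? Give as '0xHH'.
Answer: 0x72

Derivation:
Register before byte 1: 0x00
Byte 1: 0x72
0x00 XOR 0x72 = 0x72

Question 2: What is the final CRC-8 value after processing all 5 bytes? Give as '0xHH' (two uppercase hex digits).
Answer: 0xBF

Derivation:
After byte 1 (0x72): reg=0x59
After byte 2 (0x2B): reg=0x59
After byte 3 (0x83): reg=0x08
After byte 4 (0x63): reg=0x16
After byte 5 (0x9C): reg=0xBF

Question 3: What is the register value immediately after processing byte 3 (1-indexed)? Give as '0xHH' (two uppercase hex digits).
Answer: 0x08

Derivation:
After byte 1 (0x72): reg=0x59
After byte 2 (0x2B): reg=0x59
After byte 3 (0x83): reg=0x08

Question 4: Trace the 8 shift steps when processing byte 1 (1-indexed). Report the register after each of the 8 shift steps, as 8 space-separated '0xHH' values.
Register before byte 1: 0x00
After XOR with byte 0x72: 0x72

Answer: 0xE4 0xCF 0x99 0x35 0x6A 0xD4 0xAF 0x59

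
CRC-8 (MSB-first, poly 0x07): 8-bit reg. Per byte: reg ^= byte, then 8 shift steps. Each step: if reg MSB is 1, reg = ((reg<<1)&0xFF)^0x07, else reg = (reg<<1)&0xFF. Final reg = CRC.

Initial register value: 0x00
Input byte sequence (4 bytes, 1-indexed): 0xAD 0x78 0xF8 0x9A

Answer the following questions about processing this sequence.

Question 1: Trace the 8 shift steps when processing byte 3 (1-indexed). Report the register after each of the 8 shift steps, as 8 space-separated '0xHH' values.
After byte 1 (0xAD): reg=0x4A
After byte 2 (0x78): reg=0x9E
Register before byte 3: 0x9E
After XOR with byte 0xF8: 0x66

Answer: 0xCC 0x9F 0x39 0x72 0xE4 0xCF 0x99 0x35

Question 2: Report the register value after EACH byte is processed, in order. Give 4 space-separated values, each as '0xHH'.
0x4A 0x9E 0x35 0x44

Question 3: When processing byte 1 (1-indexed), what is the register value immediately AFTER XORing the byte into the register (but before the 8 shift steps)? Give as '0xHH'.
Answer: 0xAD

Derivation:
Register before byte 1: 0x00
Byte 1: 0xAD
0x00 XOR 0xAD = 0xAD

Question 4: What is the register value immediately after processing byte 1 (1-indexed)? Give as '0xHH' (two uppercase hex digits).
After byte 1 (0xAD): reg=0x4A

Answer: 0x4A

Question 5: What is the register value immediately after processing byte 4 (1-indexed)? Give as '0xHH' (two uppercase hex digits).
After byte 1 (0xAD): reg=0x4A
After byte 2 (0x78): reg=0x9E
After byte 3 (0xF8): reg=0x35
After byte 4 (0x9A): reg=0x44

Answer: 0x44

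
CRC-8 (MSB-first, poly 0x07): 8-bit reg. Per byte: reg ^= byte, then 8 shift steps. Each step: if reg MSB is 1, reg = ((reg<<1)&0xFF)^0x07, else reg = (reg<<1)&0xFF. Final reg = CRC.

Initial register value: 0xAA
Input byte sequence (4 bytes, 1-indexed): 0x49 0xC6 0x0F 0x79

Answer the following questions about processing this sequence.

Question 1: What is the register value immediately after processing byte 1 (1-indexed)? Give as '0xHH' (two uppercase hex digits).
After byte 1 (0x49): reg=0xA7

Answer: 0xA7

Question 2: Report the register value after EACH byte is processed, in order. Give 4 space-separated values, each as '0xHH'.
0xA7 0x20 0xCD 0x05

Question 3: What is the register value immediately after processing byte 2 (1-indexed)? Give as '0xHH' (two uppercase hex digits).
Answer: 0x20

Derivation:
After byte 1 (0x49): reg=0xA7
After byte 2 (0xC6): reg=0x20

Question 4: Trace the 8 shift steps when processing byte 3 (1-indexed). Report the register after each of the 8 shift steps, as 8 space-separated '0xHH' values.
After byte 1 (0x49): reg=0xA7
After byte 2 (0xC6): reg=0x20
Register before byte 3: 0x20
After XOR with byte 0x0F: 0x2F

Answer: 0x5E 0xBC 0x7F 0xFE 0xFB 0xF1 0xE5 0xCD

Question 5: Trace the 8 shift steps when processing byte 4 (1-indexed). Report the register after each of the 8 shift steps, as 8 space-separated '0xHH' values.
Answer: 0x6F 0xDE 0xBB 0x71 0xE2 0xC3 0x81 0x05

Derivation:
After byte 1 (0x49): reg=0xA7
After byte 2 (0xC6): reg=0x20
After byte 3 (0x0F): reg=0xCD
Register before byte 4: 0xCD
After XOR with byte 0x79: 0xB4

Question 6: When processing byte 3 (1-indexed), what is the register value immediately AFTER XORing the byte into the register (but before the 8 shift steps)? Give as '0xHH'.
Register before byte 3: 0x20
Byte 3: 0x0F
0x20 XOR 0x0F = 0x2F

Answer: 0x2F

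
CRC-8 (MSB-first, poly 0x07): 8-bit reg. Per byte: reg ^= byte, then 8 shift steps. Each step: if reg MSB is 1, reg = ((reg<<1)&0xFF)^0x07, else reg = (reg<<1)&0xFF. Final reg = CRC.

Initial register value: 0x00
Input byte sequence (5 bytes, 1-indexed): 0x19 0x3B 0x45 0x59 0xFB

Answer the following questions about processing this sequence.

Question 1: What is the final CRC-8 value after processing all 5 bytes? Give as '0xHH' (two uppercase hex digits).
Answer: 0x72

Derivation:
After byte 1 (0x19): reg=0x4F
After byte 2 (0x3B): reg=0x4B
After byte 3 (0x45): reg=0x2A
After byte 4 (0x59): reg=0x5E
After byte 5 (0xFB): reg=0x72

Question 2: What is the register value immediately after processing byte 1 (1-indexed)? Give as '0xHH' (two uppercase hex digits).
Answer: 0x4F

Derivation:
After byte 1 (0x19): reg=0x4F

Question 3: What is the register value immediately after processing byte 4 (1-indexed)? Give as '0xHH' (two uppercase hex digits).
After byte 1 (0x19): reg=0x4F
After byte 2 (0x3B): reg=0x4B
After byte 3 (0x45): reg=0x2A
After byte 4 (0x59): reg=0x5E

Answer: 0x5E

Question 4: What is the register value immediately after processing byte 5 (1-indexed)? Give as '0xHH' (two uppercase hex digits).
After byte 1 (0x19): reg=0x4F
After byte 2 (0x3B): reg=0x4B
After byte 3 (0x45): reg=0x2A
After byte 4 (0x59): reg=0x5E
After byte 5 (0xFB): reg=0x72

Answer: 0x72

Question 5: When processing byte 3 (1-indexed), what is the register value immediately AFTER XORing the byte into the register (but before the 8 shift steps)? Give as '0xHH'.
Answer: 0x0E

Derivation:
Register before byte 3: 0x4B
Byte 3: 0x45
0x4B XOR 0x45 = 0x0E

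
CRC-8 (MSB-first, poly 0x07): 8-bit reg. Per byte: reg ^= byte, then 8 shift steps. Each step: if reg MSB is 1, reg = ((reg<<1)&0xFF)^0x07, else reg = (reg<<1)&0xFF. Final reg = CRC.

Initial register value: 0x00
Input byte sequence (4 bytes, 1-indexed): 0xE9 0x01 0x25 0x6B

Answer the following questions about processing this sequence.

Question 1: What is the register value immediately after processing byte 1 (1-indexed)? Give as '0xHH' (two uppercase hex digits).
Answer: 0x91

Derivation:
After byte 1 (0xE9): reg=0x91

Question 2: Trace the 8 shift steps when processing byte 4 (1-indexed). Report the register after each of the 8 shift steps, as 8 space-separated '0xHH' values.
Answer: 0xE2 0xC3 0x81 0x05 0x0A 0x14 0x28 0x50

Derivation:
After byte 1 (0xE9): reg=0x91
After byte 2 (0x01): reg=0xF9
After byte 3 (0x25): reg=0x1A
Register before byte 4: 0x1A
After XOR with byte 0x6B: 0x71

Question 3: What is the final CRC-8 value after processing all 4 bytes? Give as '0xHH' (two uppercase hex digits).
After byte 1 (0xE9): reg=0x91
After byte 2 (0x01): reg=0xF9
After byte 3 (0x25): reg=0x1A
After byte 4 (0x6B): reg=0x50

Answer: 0x50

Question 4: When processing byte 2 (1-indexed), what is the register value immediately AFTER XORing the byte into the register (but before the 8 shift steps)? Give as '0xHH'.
Register before byte 2: 0x91
Byte 2: 0x01
0x91 XOR 0x01 = 0x90

Answer: 0x90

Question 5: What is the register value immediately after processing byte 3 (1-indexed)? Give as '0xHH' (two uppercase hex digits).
After byte 1 (0xE9): reg=0x91
After byte 2 (0x01): reg=0xF9
After byte 3 (0x25): reg=0x1A

Answer: 0x1A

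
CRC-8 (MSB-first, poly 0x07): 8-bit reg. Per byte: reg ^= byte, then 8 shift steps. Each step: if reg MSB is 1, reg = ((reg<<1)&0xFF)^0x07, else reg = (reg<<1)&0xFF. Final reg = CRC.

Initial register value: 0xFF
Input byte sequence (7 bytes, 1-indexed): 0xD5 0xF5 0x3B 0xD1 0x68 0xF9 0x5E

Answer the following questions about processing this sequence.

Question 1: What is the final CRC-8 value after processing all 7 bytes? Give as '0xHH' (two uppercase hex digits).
After byte 1 (0xD5): reg=0xD6
After byte 2 (0xF5): reg=0xE9
After byte 3 (0x3B): reg=0x30
After byte 4 (0xD1): reg=0xA9
After byte 5 (0x68): reg=0x49
After byte 6 (0xF9): reg=0x19
After byte 7 (0x5E): reg=0xD2

Answer: 0xD2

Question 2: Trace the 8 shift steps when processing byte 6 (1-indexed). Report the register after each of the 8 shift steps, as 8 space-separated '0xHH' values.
Answer: 0x67 0xCE 0x9B 0x31 0x62 0xC4 0x8F 0x19

Derivation:
After byte 1 (0xD5): reg=0xD6
After byte 2 (0xF5): reg=0xE9
After byte 3 (0x3B): reg=0x30
After byte 4 (0xD1): reg=0xA9
After byte 5 (0x68): reg=0x49
Register before byte 6: 0x49
After XOR with byte 0xF9: 0xB0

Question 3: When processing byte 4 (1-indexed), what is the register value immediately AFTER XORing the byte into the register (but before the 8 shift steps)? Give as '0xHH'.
Answer: 0xE1

Derivation:
Register before byte 4: 0x30
Byte 4: 0xD1
0x30 XOR 0xD1 = 0xE1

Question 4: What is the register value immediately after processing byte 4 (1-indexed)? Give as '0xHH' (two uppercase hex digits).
After byte 1 (0xD5): reg=0xD6
After byte 2 (0xF5): reg=0xE9
After byte 3 (0x3B): reg=0x30
After byte 4 (0xD1): reg=0xA9

Answer: 0xA9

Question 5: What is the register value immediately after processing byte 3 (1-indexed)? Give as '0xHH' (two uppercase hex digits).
Answer: 0x30

Derivation:
After byte 1 (0xD5): reg=0xD6
After byte 2 (0xF5): reg=0xE9
After byte 3 (0x3B): reg=0x30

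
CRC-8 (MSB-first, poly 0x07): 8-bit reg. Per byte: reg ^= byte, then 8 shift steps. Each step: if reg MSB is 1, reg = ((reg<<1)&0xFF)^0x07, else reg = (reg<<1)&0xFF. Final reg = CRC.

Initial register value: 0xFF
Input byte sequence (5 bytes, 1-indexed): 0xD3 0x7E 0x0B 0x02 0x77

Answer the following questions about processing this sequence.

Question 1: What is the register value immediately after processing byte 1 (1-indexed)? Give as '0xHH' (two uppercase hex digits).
After byte 1 (0xD3): reg=0xC4

Answer: 0xC4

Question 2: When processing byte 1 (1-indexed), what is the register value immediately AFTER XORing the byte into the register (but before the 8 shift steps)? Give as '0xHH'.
Answer: 0x2C

Derivation:
Register before byte 1: 0xFF
Byte 1: 0xD3
0xFF XOR 0xD3 = 0x2C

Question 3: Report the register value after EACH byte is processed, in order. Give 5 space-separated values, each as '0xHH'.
0xC4 0x2F 0xFC 0xF4 0x80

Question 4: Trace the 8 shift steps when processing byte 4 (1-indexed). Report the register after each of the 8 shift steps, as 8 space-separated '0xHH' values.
After byte 1 (0xD3): reg=0xC4
After byte 2 (0x7E): reg=0x2F
After byte 3 (0x0B): reg=0xFC
Register before byte 4: 0xFC
After XOR with byte 0x02: 0xFE

Answer: 0xFB 0xF1 0xE5 0xCD 0x9D 0x3D 0x7A 0xF4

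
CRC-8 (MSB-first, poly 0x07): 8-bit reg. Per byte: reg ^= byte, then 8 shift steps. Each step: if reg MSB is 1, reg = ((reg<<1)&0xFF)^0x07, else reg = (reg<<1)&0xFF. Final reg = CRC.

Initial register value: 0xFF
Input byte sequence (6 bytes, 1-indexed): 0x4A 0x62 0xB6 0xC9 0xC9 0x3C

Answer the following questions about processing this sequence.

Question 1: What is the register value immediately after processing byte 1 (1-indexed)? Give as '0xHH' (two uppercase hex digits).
After byte 1 (0x4A): reg=0x02

Answer: 0x02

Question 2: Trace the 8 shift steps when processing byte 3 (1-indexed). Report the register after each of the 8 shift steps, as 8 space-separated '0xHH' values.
After byte 1 (0x4A): reg=0x02
After byte 2 (0x62): reg=0x27
Register before byte 3: 0x27
After XOR with byte 0xB6: 0x91

Answer: 0x25 0x4A 0x94 0x2F 0x5E 0xBC 0x7F 0xFE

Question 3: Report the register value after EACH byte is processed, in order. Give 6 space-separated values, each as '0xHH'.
0x02 0x27 0xFE 0x85 0xE3 0x13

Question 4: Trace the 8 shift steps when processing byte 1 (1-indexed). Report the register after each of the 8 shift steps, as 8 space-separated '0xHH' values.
Answer: 0x6D 0xDA 0xB3 0x61 0xC2 0x83 0x01 0x02

Derivation:
Register before byte 1: 0xFF
After XOR with byte 0x4A: 0xB5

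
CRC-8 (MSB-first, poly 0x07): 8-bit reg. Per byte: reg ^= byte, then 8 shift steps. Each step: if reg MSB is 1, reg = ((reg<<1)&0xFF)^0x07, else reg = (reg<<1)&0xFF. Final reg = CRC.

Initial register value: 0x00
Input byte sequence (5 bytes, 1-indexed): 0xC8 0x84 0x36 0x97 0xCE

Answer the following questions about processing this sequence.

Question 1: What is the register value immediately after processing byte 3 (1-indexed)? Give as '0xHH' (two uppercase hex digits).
After byte 1 (0xC8): reg=0x76
After byte 2 (0x84): reg=0xD0
After byte 3 (0x36): reg=0xBC

Answer: 0xBC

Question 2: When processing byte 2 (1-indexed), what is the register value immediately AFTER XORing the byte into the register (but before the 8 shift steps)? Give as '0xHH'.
Answer: 0xF2

Derivation:
Register before byte 2: 0x76
Byte 2: 0x84
0x76 XOR 0x84 = 0xF2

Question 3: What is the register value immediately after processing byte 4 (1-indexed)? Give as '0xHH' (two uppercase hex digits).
After byte 1 (0xC8): reg=0x76
After byte 2 (0x84): reg=0xD0
After byte 3 (0x36): reg=0xBC
After byte 4 (0x97): reg=0xD1

Answer: 0xD1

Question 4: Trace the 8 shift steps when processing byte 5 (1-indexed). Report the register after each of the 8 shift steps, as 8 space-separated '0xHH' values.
After byte 1 (0xC8): reg=0x76
After byte 2 (0x84): reg=0xD0
After byte 3 (0x36): reg=0xBC
After byte 4 (0x97): reg=0xD1
Register before byte 5: 0xD1
After XOR with byte 0xCE: 0x1F

Answer: 0x3E 0x7C 0xF8 0xF7 0xE9 0xD5 0xAD 0x5D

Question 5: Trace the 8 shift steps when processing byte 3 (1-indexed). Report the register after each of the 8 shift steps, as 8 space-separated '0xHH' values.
Answer: 0xCB 0x91 0x25 0x4A 0x94 0x2F 0x5E 0xBC

Derivation:
After byte 1 (0xC8): reg=0x76
After byte 2 (0x84): reg=0xD0
Register before byte 3: 0xD0
After XOR with byte 0x36: 0xE6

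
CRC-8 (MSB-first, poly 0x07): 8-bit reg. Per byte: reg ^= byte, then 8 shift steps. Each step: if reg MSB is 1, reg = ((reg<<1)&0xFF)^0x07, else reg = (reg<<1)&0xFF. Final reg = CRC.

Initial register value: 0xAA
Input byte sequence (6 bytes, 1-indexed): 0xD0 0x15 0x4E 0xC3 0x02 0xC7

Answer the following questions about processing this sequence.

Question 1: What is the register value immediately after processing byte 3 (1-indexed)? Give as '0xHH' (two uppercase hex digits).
Answer: 0x1B

Derivation:
After byte 1 (0xD0): reg=0x61
After byte 2 (0x15): reg=0x4B
After byte 3 (0x4E): reg=0x1B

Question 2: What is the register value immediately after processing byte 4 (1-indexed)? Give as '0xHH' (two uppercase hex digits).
After byte 1 (0xD0): reg=0x61
After byte 2 (0x15): reg=0x4B
After byte 3 (0x4E): reg=0x1B
After byte 4 (0xC3): reg=0x06

Answer: 0x06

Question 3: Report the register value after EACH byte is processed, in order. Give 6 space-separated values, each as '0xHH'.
0x61 0x4B 0x1B 0x06 0x1C 0x0F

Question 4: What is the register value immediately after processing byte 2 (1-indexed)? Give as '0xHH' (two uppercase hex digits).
Answer: 0x4B

Derivation:
After byte 1 (0xD0): reg=0x61
After byte 2 (0x15): reg=0x4B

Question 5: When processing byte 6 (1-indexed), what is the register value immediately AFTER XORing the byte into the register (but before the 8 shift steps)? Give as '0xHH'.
Register before byte 6: 0x1C
Byte 6: 0xC7
0x1C XOR 0xC7 = 0xDB

Answer: 0xDB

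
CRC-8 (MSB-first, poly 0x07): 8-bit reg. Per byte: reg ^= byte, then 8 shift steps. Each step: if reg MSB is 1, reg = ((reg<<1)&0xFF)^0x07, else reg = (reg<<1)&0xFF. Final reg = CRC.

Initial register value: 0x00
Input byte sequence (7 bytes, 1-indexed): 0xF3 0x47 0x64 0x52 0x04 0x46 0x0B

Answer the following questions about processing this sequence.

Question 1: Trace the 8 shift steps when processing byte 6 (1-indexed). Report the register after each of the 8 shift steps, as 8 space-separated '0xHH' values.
Answer: 0x88 0x17 0x2E 0x5C 0xB8 0x77 0xEE 0xDB

Derivation:
After byte 1 (0xF3): reg=0xD7
After byte 2 (0x47): reg=0xF9
After byte 3 (0x64): reg=0xDA
After byte 4 (0x52): reg=0xB1
After byte 5 (0x04): reg=0x02
Register before byte 6: 0x02
After XOR with byte 0x46: 0x44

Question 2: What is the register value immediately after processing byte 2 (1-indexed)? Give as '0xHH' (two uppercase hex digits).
After byte 1 (0xF3): reg=0xD7
After byte 2 (0x47): reg=0xF9

Answer: 0xF9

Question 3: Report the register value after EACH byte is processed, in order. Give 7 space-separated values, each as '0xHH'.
0xD7 0xF9 0xDA 0xB1 0x02 0xDB 0x3E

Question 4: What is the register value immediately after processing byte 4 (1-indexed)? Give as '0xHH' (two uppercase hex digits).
After byte 1 (0xF3): reg=0xD7
After byte 2 (0x47): reg=0xF9
After byte 3 (0x64): reg=0xDA
After byte 4 (0x52): reg=0xB1

Answer: 0xB1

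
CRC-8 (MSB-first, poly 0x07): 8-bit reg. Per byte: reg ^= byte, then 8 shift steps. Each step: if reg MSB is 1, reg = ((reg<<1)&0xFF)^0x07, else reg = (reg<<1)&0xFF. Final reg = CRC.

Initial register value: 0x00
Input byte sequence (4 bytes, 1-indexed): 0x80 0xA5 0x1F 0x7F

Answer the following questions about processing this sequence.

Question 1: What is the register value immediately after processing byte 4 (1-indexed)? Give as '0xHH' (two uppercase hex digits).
After byte 1 (0x80): reg=0x89
After byte 2 (0xA5): reg=0xC4
After byte 3 (0x1F): reg=0x0F
After byte 4 (0x7F): reg=0x57

Answer: 0x57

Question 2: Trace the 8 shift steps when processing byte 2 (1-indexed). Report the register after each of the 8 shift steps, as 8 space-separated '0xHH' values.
Answer: 0x58 0xB0 0x67 0xCE 0x9B 0x31 0x62 0xC4

Derivation:
After byte 1 (0x80): reg=0x89
Register before byte 2: 0x89
After XOR with byte 0xA5: 0x2C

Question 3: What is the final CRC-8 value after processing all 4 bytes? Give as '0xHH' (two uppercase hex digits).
Answer: 0x57

Derivation:
After byte 1 (0x80): reg=0x89
After byte 2 (0xA5): reg=0xC4
After byte 3 (0x1F): reg=0x0F
After byte 4 (0x7F): reg=0x57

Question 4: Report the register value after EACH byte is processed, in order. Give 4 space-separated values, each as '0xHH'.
0x89 0xC4 0x0F 0x57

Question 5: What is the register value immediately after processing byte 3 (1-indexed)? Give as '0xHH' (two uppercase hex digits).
After byte 1 (0x80): reg=0x89
After byte 2 (0xA5): reg=0xC4
After byte 3 (0x1F): reg=0x0F

Answer: 0x0F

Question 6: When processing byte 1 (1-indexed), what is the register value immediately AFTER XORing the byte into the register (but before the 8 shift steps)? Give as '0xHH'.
Register before byte 1: 0x00
Byte 1: 0x80
0x00 XOR 0x80 = 0x80

Answer: 0x80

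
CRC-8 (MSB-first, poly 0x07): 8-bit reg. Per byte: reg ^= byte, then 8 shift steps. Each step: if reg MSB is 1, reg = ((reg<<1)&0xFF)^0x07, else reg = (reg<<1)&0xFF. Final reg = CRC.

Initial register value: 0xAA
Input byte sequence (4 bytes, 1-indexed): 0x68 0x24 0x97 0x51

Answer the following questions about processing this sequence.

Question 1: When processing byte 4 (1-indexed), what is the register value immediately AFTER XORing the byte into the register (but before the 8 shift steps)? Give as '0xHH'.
Register before byte 4: 0x4D
Byte 4: 0x51
0x4D XOR 0x51 = 0x1C

Answer: 0x1C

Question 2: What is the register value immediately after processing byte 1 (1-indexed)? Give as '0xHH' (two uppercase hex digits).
Answer: 0x40

Derivation:
After byte 1 (0x68): reg=0x40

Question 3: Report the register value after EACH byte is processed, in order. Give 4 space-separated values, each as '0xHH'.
0x40 0x3B 0x4D 0x54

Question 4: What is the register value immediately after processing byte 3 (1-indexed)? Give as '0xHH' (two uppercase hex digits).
Answer: 0x4D

Derivation:
After byte 1 (0x68): reg=0x40
After byte 2 (0x24): reg=0x3B
After byte 3 (0x97): reg=0x4D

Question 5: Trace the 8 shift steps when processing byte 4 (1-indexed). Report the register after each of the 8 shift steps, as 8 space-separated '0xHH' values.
Answer: 0x38 0x70 0xE0 0xC7 0x89 0x15 0x2A 0x54

Derivation:
After byte 1 (0x68): reg=0x40
After byte 2 (0x24): reg=0x3B
After byte 3 (0x97): reg=0x4D
Register before byte 4: 0x4D
After XOR with byte 0x51: 0x1C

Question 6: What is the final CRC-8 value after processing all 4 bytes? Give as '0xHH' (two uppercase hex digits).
After byte 1 (0x68): reg=0x40
After byte 2 (0x24): reg=0x3B
After byte 3 (0x97): reg=0x4D
After byte 4 (0x51): reg=0x54

Answer: 0x54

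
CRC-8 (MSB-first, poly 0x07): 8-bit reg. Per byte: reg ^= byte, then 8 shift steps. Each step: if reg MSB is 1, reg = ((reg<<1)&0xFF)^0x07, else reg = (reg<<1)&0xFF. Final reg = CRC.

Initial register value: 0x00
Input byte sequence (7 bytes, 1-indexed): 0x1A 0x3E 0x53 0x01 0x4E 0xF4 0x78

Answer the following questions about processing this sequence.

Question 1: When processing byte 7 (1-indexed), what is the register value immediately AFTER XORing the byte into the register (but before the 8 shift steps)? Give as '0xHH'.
Answer: 0x1D

Derivation:
Register before byte 7: 0x65
Byte 7: 0x78
0x65 XOR 0x78 = 0x1D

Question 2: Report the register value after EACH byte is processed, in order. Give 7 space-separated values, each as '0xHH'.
0x46 0x6F 0xB4 0x02 0xE3 0x65 0x53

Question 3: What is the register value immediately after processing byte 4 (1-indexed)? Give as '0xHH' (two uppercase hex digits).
Answer: 0x02

Derivation:
After byte 1 (0x1A): reg=0x46
After byte 2 (0x3E): reg=0x6F
After byte 3 (0x53): reg=0xB4
After byte 4 (0x01): reg=0x02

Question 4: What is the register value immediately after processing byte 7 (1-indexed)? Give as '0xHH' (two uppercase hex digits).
Answer: 0x53

Derivation:
After byte 1 (0x1A): reg=0x46
After byte 2 (0x3E): reg=0x6F
After byte 3 (0x53): reg=0xB4
After byte 4 (0x01): reg=0x02
After byte 5 (0x4E): reg=0xE3
After byte 6 (0xF4): reg=0x65
After byte 7 (0x78): reg=0x53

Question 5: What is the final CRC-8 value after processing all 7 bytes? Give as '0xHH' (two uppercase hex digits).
Answer: 0x53

Derivation:
After byte 1 (0x1A): reg=0x46
After byte 2 (0x3E): reg=0x6F
After byte 3 (0x53): reg=0xB4
After byte 4 (0x01): reg=0x02
After byte 5 (0x4E): reg=0xE3
After byte 6 (0xF4): reg=0x65
After byte 7 (0x78): reg=0x53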